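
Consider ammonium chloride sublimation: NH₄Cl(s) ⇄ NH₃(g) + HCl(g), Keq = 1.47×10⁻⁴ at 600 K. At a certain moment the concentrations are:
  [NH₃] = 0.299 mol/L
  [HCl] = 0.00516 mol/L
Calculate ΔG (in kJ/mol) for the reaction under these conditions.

(NH₄Cl is a pure solid — omitted from Q.)
Q = [NH₃]·[HCl] = (0.299)·(0.00516) = 0.00154
ΔG = RT ln(Q/Keq) = (8.314 J mol⁻¹ K⁻¹)(600 K) × ln(0.00154/1.47×10⁻⁴)
   = (4.988 kJ/mol)(2.349) = 11.7 kJ/mol
ΔG > 0, so the forward reaction is non-spontaneous (proceeds in reverse).

ΔG = 11.7 kJ/mol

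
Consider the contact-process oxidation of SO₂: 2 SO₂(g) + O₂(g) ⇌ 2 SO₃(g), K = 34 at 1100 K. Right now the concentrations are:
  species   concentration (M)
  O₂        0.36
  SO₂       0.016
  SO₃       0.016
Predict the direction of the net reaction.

in the forward direction

Q = [SO₃]² / ([SO₂]²·[O₂]) = (0.016)² / ((0.016)²·(0.36)) = 2.8
Q = 2.8 < K = 34, so the forward reaction proceeds.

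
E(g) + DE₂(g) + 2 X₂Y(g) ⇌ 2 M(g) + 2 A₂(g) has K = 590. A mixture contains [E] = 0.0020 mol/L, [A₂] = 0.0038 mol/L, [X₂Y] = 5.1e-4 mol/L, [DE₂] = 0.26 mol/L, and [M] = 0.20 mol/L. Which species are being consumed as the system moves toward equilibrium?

M, A₂ (products)

Q = [M]²·[A₂]² / ([E]·[DE₂]·[X₂Y]²) = (0.20)²·(0.0038)² / ((0.0020)·(0.26)·(5.1e-4)²) = 4300
Q = 4300 > K = 590: net reverse reaction.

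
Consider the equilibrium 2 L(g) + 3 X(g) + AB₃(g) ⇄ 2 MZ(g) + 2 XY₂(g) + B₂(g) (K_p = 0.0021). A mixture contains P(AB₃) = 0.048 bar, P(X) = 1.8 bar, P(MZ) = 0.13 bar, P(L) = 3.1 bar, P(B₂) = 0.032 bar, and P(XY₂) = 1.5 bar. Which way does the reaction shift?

toward products

Q_p = P(MZ)²·P(XY₂)²·P(B₂) / (P(L)²·P(X)³·P(AB₃)) = (0.13)²·(1.5)²·(0.032) / ((3.1)²·(1.8)³·(0.048)) = 4.5e-4
Q_p = 4.5e-4 < K_p = 0.0021, so the forward reaction proceeds.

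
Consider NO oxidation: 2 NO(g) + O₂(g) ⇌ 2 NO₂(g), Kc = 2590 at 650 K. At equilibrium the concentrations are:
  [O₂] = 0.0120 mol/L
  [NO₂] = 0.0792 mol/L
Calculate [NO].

At equilibrium, Kc = [NO₂]² / ([NO]²·[O₂]) = 2590.
(0.0792)² / (([NO])²·(0.0120)) = 2590
[NO]² = 2.02×10⁻⁴ ⇒ [NO] = 0.0142 mol/L

[NO] = 0.0142 mol/L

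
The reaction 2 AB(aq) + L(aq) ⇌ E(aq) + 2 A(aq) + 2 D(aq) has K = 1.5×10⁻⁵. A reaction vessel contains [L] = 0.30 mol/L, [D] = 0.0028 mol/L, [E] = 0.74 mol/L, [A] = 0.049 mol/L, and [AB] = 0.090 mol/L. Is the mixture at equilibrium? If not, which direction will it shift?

Q = [E]·[A]²·[D]² / ([AB]²·[L]) = (0.74)·(0.049)²·(0.0028)² / ((0.090)²·(0.30)) = 5.7×10⁻⁶
Q = 5.7×10⁻⁶ < K = 1.5×10⁻⁵: net forward reaction.

no; Q < K, reaction proceeds forward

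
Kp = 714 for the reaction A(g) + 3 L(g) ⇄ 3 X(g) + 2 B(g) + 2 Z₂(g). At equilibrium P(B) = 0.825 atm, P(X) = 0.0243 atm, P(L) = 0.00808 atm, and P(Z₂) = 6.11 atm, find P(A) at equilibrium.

P(A) = 0.968 atm

At equilibrium, Kp = P(X)³·P(B)²·P(Z₂)² / (P(A)·P(L)³) = 714.
(0.0243)³·(0.825)²·(6.11)² / ((P(A))·(0.00808)³) = 714
P(A) = 0.968 atm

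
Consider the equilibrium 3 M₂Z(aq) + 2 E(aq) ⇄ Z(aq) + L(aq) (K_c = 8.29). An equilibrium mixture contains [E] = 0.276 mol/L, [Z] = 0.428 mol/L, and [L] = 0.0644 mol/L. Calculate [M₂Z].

At equilibrium, K_c = [Z]·[L] / ([M₂Z]³·[E]²) = 8.29.
(0.428)·(0.0644) / (([M₂Z])³·(0.276)²) = 8.29
[M₂Z]³ = 0.0436 ⇒ [M₂Z] = 0.352 mol/L

[M₂Z] = 0.352 mol/L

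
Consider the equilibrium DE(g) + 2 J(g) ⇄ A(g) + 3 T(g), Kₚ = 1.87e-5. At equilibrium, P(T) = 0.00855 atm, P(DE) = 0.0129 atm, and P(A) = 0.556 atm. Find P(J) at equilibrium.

At equilibrium, Kₚ = P(A)·P(T)³ / (P(DE)·P(J)²) = 1.87e-5.
(0.556)·(0.00855)³ / ((0.0129)·(P(J))²) = 1.87e-5
P(J)² = 1.44 ⇒ P(J) = 1.20 atm

P(J) = 1.20 atm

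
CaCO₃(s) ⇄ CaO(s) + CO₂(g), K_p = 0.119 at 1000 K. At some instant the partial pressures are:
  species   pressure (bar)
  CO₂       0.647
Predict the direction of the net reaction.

to the left

(CaCO₃, CaO are pure solids — omitted from Q_p.)
Q_p = P(CO₂) = 0.647
Q_p = 0.647 > K_p = 0.119, so the reverse reaction proceeds.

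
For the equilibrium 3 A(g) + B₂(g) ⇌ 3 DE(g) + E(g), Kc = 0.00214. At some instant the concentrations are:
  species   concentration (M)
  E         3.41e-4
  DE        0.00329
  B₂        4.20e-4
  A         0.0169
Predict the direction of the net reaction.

Qc = [DE]³·[E] / ([A]³·[B₂]) = (0.00329)³·(3.41e-4) / ((0.0169)³·(4.20e-4)) = 0.00599
Qc = 0.00599 > Kc = 0.00214, so the reverse reaction proceeds.

to the left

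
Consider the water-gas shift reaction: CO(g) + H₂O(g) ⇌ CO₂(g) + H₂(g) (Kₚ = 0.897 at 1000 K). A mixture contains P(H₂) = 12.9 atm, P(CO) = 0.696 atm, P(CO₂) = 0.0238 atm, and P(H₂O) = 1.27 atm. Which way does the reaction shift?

in the forward direction

Qₚ = P(CO₂)·P(H₂) / (P(CO)·P(H₂O)) = (0.0238)·(12.9) / ((0.696)·(1.27)) = 0.347
Qₚ = 0.347 < Kₚ = 0.897, so the forward reaction proceeds.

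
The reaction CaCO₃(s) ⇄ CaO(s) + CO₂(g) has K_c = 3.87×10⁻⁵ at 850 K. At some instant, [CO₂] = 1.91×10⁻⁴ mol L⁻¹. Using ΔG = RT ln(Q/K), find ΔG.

(CaCO₃, CaO are pure solids — omitted from Q_c.)
Q_c = [CO₂] = 1.91×10⁻⁴
ΔG = RT ln(Q_c/K_c) = (8.314 J mol⁻¹ K⁻¹)(850 K) × ln(1.91×10⁻⁴/3.87×10⁻⁵)
   = (7.067 kJ/mol)(1.596) = 11.3 kJ/mol
ΔG > 0, so the forward reaction is non-spontaneous (proceeds in reverse).

ΔG = 11.3 kJ/mol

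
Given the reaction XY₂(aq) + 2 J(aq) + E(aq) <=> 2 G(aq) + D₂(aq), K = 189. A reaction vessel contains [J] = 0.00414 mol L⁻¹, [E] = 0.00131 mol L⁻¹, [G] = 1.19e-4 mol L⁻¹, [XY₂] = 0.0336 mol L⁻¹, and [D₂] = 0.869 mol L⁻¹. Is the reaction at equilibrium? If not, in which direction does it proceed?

Q = [G]²·[D₂] / ([XY₂]·[J]²·[E]) = (1.19e-4)²·(0.869) / ((0.0336)·(0.00414)²·(0.00131)) = 16.3
Q = 16.3 < K = 189, so the forward reaction proceeds.

toward products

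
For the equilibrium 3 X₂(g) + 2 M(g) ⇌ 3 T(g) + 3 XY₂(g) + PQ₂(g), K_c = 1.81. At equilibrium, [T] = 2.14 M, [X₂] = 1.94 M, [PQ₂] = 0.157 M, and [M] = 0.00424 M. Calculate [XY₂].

At equilibrium, K_c = [T]³·[XY₂]³·[PQ₂] / ([X₂]³·[M]²) = 1.81.
(2.14)³·([XY₂])³·(0.157) / ((1.94)³·(0.00424)²) = 1.81
[XY₂]³ = 1.54e-4 ⇒ [XY₂] = 0.0536 M

[XY₂] = 0.0536 M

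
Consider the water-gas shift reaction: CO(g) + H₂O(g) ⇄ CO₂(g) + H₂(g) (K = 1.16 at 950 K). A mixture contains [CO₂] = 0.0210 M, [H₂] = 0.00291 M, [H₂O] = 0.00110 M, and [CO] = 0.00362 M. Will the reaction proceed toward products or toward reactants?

reverse (toward reactants)

Q = [CO₂]·[H₂] / ([CO]·[H₂O]) = (0.0210)·(0.00291) / ((0.00362)·(0.00110)) = 15.3
Q = 15.3 > K = 1.16, so the reverse reaction proceeds.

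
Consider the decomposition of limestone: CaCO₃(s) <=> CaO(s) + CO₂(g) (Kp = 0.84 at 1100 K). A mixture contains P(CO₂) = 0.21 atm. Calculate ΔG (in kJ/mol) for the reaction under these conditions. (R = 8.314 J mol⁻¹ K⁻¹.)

(CaCO₃, CaO are pure solids — omitted from Qp.)
Qp = P(CO₂) = 0.210
ΔG = RT ln(Qp/Kp) = (8.314 J mol⁻¹ K⁻¹)(1100 K) × ln(0.210/0.84)
   = (9.145 kJ/mol)(-1.386) = -12.7 kJ/mol
ΔG < 0, so the forward reaction is spontaneous (proceeds forward).

ΔG = -12.7 kJ/mol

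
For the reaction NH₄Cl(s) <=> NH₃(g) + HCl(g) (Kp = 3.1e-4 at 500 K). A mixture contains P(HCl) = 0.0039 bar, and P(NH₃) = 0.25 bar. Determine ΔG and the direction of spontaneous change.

(NH₄Cl is a pure solid — omitted from Qp.)
Qp = P(NH₃)·P(HCl) = (0.25)·(0.0039) = 9.75e-4
ΔG = RT ln(Qp/Kp) = (8.314 J mol⁻¹ K⁻¹)(500 K) × ln(9.75e-4/3.1e-4)
   = (4.157 kJ/mol)(1.146) = 4.76 kJ/mol
ΔG > 0, so the forward reaction is non-spontaneous (proceeds in reverse).

ΔG = 4.76 kJ/mol; the forward reaction is non-spontaneous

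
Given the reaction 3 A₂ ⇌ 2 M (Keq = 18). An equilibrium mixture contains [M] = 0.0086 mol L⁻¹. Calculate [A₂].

At equilibrium, Keq = [M]² / [A₂]³ = 18.
(0.0086)² / ([A₂])³ = 18
[A₂]³ = 4.11e-6 ⇒ [A₂] = 0.016 mol L⁻¹

[A₂] = 0.016 mol L⁻¹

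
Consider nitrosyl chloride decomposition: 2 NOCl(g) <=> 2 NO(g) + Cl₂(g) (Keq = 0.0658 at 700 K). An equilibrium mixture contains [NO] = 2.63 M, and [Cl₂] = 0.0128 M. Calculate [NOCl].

At equilibrium, Keq = [NO]²·[Cl₂] / [NOCl]² = 0.0658.
(2.63)²·(0.0128) / ([NOCl])² = 0.0658
[NOCl]² = 1.35 ⇒ [NOCl] = 1.16 M

[NOCl] = 1.16 M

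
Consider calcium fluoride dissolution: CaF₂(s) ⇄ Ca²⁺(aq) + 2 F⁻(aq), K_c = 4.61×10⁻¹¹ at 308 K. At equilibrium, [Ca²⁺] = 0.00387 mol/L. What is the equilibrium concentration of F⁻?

(CaF₂ is a pure solid — omitted from K_c.)
At equilibrium, K_c = [Ca²⁺]·[F⁻]² = 4.61×10⁻¹¹.
(0.00387)·([F⁻])² = 4.61×10⁻¹¹
[F⁻]² = 1.19×10⁻⁸ ⇒ [F⁻] = 1.09×10⁻⁴ mol/L

[F⁻] = 1.09×10⁻⁴ mol/L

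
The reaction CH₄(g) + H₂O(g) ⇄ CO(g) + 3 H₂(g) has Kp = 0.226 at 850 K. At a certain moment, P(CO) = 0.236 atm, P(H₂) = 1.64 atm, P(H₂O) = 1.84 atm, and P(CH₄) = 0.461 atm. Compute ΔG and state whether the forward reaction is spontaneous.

ΔG = 12.0 kJ/mol; the forward reaction is non-spontaneous

Qp = P(CO)·P(H₂)³ / (P(CH₄)·P(H₂O)) = (0.236)·(1.64)³ / ((0.461)·(1.84)) = 1.23
ΔG = RT ln(Qp/Kp) = (8.314 J mol⁻¹ K⁻¹)(850 K) × ln(1.23/0.226)
   = (7.067 kJ/mol)(1.694) = 12.0 kJ/mol
ΔG > 0, so the forward reaction is non-spontaneous (proceeds in reverse).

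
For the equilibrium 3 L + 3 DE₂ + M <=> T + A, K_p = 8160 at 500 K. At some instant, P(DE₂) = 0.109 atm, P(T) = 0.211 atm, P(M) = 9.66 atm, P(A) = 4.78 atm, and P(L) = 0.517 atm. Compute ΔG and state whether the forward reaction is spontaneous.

ΔG = -11.0 kJ/mol; the forward reaction is spontaneous

Q_p = P(T)·P(A) / (P(L)³·P(DE₂)³·P(M)) = (0.211)·(4.78) / ((0.517)³·(0.109)³·(9.66)) = 583
ΔG = RT ln(Q_p/K_p) = (8.314 J mol⁻¹ K⁻¹)(500 K) × ln(583/8160)
   = (4.157 kJ/mol)(-2.639) = -11.0 kJ/mol
ΔG < 0, so the forward reaction is spontaneous (proceeds forward).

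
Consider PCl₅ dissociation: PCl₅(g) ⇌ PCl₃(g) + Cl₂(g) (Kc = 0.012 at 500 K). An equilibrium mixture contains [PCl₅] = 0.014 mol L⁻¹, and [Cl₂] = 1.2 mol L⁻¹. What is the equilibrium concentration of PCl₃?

[PCl₃] = 1.4×10⁻⁴ mol L⁻¹

At equilibrium, Kc = [PCl₃]·[Cl₂] / [PCl₅] = 0.012.
([PCl₃])·(1.2) / (0.014) = 0.012
[PCl₃] = 1.40×10⁻⁴ = 1.4×10⁻⁴ mol L⁻¹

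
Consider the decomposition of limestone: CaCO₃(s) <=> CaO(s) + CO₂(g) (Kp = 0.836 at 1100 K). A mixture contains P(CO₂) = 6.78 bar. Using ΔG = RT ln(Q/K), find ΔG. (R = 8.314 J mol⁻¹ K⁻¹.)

(CaCO₃, CaO are pure solids — omitted from Qp.)
Qp = P(CO₂) = 6.78
ΔG = RT ln(Qp/Kp) = (8.314 J mol⁻¹ K⁻¹)(1100 K) × ln(6.78/0.836)
   = (9.145 kJ/mol)(2.093) = 19.1 kJ/mol
ΔG > 0, so the forward reaction is non-spontaneous (proceeds in reverse).

ΔG = 19.1 kJ/mol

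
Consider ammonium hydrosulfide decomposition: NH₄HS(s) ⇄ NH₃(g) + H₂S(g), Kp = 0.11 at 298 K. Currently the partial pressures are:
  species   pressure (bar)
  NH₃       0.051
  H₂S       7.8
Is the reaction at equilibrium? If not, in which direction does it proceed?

(NH₄HS is a pure solid — omitted from Qp.)
Qp = P(NH₃)·P(H₂S) = (0.051)·(7.8) = 0.40
Qp = 0.40 > Kp = 0.11, so the reverse reaction proceeds.

reverse (toward reactants)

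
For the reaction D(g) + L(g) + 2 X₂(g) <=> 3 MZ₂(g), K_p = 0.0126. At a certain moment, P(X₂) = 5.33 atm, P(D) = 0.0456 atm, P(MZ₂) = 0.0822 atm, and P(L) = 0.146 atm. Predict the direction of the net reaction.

to the right

Q_p = P(MZ₂)³ / (P(D)·P(L)·P(X₂)²) = (0.0822)³ / ((0.0456)·(0.146)·(5.33)²) = 0.00294
Q_p = 0.00294 < K_p = 0.0126, so the forward reaction proceeds.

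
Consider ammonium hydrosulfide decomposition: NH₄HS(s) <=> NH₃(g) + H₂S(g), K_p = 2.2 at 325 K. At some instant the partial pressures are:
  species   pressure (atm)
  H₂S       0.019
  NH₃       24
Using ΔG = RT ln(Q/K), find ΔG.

(NH₄HS is a pure solid — omitted from Q_p.)
Q_p = P(NH₃)·P(H₂S) = (24)·(0.019) = 0.456
ΔG = RT ln(Q_p/K_p) = (8.314 J mol⁻¹ K⁻¹)(325 K) × ln(0.456/2.2)
   = (2.702 kJ/mol)(-1.574) = -4.25 kJ/mol
ΔG < 0, so the forward reaction is spontaneous (proceeds forward).

ΔG = -4.25 kJ/mol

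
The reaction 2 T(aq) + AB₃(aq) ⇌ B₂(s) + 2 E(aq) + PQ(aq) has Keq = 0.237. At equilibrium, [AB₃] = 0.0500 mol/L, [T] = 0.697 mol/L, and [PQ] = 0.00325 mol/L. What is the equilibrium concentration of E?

[E] = 1.33 mol/L

(B₂ is a pure solid — omitted from Keq.)
At equilibrium, Keq = [E]²·[PQ] / ([T]²·[AB₃]) = 0.237.
([E])²·(0.00325) / ((0.697)²·(0.0500)) = 0.237
[E]² = 1.77 ⇒ [E] = 1.33 mol/L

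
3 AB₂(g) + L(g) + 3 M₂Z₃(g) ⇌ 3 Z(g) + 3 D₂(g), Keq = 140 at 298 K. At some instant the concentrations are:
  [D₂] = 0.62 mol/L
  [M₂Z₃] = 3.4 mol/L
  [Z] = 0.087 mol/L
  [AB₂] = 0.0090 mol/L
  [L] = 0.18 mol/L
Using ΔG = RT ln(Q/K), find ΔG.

Q = [Z]³·[D₂]³ / ([AB₂]³·[L]·[M₂Z₃]³) = (0.087)³·(0.62)³ / ((0.0090)³·(0.18)·(3.4)³) = 30.4
ΔG = RT ln(Q/Keq) = (8.314 J mol⁻¹ K⁻¹)(298 K) × ln(30.4/140)
   = (2.478 kJ/mol)(-1.527) = -3.78 kJ/mol
ΔG < 0, so the forward reaction is spontaneous (proceeds forward).

ΔG = -3.78 kJ/mol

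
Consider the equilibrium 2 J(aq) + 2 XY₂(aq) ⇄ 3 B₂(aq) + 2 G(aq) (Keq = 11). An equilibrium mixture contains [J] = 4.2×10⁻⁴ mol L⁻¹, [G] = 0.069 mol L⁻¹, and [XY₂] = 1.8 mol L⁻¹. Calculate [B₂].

At equilibrium, Keq = [B₂]³·[G]² / ([J]²·[XY₂]²) = 11.
([B₂])³·(0.069)² / ((4.2×10⁻⁴)²·(1.8)²) = 11
[B₂]³ = 0.00132 ⇒ [B₂] = 0.11 mol L⁻¹

[B₂] = 0.11 mol L⁻¹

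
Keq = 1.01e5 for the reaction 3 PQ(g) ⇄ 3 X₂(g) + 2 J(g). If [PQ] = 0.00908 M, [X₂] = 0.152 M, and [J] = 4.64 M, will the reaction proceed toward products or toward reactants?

neither direction; the system is at equilibrium

Q = [X₂]³·[J]² / [PQ]³ = (0.152)³·(4.64)² / (0.00908)³ = 1.01e5
Q = 1.01e5 = Keq, so the system is already at equilibrium.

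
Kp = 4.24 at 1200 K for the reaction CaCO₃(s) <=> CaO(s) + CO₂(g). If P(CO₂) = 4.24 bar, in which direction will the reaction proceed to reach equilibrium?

no net change (already at equilibrium)

(CaCO₃, CaO are pure solids — omitted from Qp.)
Qp = P(CO₂) = 4.24
Qp = 4.24 = Kp, so the system is already at equilibrium.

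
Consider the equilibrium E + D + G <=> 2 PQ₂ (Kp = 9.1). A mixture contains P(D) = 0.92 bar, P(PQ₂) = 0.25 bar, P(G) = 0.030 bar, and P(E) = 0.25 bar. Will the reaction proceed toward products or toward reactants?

at equilibrium

Qp = P(PQ₂)² / (P(E)·P(D)·P(G)) = (0.25)² / ((0.25)·(0.92)·(0.030)) = 9.1
Qp = 9.1 = Kp, so the system is already at equilibrium.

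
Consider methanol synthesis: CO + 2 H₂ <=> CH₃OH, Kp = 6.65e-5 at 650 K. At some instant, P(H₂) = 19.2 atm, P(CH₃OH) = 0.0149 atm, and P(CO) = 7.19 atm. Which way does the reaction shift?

Qp = P(CH₃OH) / (P(CO)·P(H₂)²) = (0.0149) / ((7.19)·(19.2)²) = 5.62e-6
Qp = 5.62e-6 < Kp = 6.65e-5, so the forward reaction proceeds.

in the forward direction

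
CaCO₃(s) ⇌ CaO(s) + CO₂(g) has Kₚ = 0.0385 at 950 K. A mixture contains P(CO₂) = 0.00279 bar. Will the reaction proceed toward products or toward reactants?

to the right

(CaCO₃, CaO are pure solids — omitted from Qₚ.)
Qₚ = P(CO₂) = 0.00279
Qₚ = 0.00279 < Kₚ = 0.0385, so the forward reaction proceeds.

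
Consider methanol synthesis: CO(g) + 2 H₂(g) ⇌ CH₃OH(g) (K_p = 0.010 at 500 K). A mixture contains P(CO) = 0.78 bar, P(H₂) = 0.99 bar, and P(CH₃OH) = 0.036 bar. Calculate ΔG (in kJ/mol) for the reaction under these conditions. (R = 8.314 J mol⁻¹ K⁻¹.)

Q_p = P(CH₃OH) / (P(CO)·P(H₂)²) = (0.036) / ((0.78)·(0.99)²) = 0.0471
ΔG = RT ln(Q_p/K_p) = (8.314 J mol⁻¹ K⁻¹)(500 K) × ln(0.0471/0.010)
   = (4.157 kJ/mol)(1.550) = 6.44 kJ/mol
ΔG > 0, so the forward reaction is non-spontaneous (proceeds in reverse).

ΔG = 6.44 kJ/mol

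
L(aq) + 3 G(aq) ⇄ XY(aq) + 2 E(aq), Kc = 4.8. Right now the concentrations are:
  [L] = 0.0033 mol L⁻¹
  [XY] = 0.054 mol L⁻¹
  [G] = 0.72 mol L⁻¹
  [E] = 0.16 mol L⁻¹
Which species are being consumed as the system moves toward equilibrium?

L, G (reactants)

Qc = [XY]·[E]² / ([L]·[G]³) = (0.054)·(0.16)² / ((0.0033)·(0.72)³) = 1.1
Qc = 1.1 < Kc = 4.8: net forward reaction.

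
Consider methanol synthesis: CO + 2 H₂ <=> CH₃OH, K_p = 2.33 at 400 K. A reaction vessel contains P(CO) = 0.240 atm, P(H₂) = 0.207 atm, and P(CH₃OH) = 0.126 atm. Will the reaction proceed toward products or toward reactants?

reverse (toward reactants)

Q_p = P(CH₃OH) / (P(CO)·P(H₂)²) = (0.126) / ((0.240)·(0.207)²) = 12.3
Q_p = 12.3 > K_p = 2.33, so the reverse reaction proceeds.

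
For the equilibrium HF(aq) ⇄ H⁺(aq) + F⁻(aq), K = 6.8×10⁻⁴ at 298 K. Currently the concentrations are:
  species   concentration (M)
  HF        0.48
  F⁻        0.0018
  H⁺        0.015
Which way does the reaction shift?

Q = [H⁺]·[F⁻] / [HF] = (0.015)·(0.0018) / (0.48) = 5.6×10⁻⁵
Q = 5.6×10⁻⁵ < K = 6.8×10⁻⁴, so the forward reaction proceeds.

forward (toward products)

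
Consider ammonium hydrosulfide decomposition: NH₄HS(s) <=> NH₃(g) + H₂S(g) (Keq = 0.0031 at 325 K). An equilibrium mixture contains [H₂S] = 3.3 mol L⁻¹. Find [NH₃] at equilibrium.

[NH₃] = 9.4×10⁻⁴ mol L⁻¹

(NH₄HS is a pure solid — omitted from Keq.)
At equilibrium, Keq = [NH₃]·[H₂S] = 0.0031.
([NH₃])·(3.3) = 0.0031
[NH₃] = 9.39×10⁻⁴ = 9.4×10⁻⁴ mol L⁻¹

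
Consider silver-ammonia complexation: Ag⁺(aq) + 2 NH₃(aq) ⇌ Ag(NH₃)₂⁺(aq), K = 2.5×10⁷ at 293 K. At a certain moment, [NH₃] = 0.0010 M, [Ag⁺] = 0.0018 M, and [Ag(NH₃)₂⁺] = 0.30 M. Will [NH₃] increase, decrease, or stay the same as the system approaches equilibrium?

increase

Q = [Ag(NH₃)₂⁺] / ([Ag⁺]·[NH₃]²) = (0.30) / ((0.0018)·(0.0010)²) = 1.7×10⁸
Q = 1.7×10⁸ > K = 2.5×10⁷: net reverse reaction.
NH₃ is a reactant, so it increases.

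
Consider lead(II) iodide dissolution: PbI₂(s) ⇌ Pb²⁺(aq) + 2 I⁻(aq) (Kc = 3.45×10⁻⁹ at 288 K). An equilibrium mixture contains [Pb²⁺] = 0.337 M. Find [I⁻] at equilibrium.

(PbI₂ is a pure solid — omitted from Kc.)
At equilibrium, Kc = [Pb²⁺]·[I⁻]² = 3.45×10⁻⁹.
(0.337)·([I⁻])² = 3.45×10⁻⁹
[I⁻]² = 1.02×10⁻⁸ ⇒ [I⁻] = 1.01×10⁻⁴ M

[I⁻] = 1.01×10⁻⁴ M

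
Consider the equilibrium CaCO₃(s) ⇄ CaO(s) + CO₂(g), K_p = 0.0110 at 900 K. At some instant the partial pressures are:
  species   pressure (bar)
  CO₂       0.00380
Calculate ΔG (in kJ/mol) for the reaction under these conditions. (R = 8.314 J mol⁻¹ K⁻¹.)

(CaCO₃, CaO are pure solids — omitted from Q_p.)
Q_p = P(CO₂) = 0.00380
ΔG = RT ln(Q_p/K_p) = (8.314 J mol⁻¹ K⁻¹)(900 K) × ln(0.00380/0.0110)
   = (7.483 kJ/mol)(-1.063) = -7.95 kJ/mol
ΔG < 0, so the forward reaction is spontaneous (proceeds forward).

ΔG = -7.95 kJ/mol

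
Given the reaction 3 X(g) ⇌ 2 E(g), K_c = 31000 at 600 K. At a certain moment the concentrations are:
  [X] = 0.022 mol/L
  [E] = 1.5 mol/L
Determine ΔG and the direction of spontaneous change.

ΔG = 9.57 kJ/mol; the forward reaction is non-spontaneous

Q_c = [E]² / [X]³ = (1.5)² / (0.022)³ = 2.11e5
ΔG = RT ln(Q_c/K_c) = (8.314 J mol⁻¹ K⁻¹)(600 K) × ln(2.11e5/31000)
   = (4.988 kJ/mol)(1.918) = 9.57 kJ/mol
ΔG > 0, so the forward reaction is non-spontaneous (proceeds in reverse).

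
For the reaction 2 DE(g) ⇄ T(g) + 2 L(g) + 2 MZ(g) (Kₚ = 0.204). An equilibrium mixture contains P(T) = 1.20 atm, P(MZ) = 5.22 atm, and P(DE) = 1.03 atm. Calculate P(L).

At equilibrium, Kₚ = P(T)·P(L)²·P(MZ)² / P(DE)² = 0.204.
(1.20)·(P(L))²·(5.22)² / (1.03)² = 0.204
P(L)² = 0.00662 ⇒ P(L) = 0.0814 atm

P(L) = 0.0814 atm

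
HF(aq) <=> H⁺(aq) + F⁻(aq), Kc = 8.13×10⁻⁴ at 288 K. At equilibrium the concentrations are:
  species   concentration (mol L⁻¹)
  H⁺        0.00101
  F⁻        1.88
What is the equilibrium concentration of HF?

[HF] = 2.34 mol L⁻¹

At equilibrium, Kc = [H⁺]·[F⁻] / [HF] = 8.13×10⁻⁴.
(0.00101)·(1.88) / ([HF]) = 8.13×10⁻⁴
[HF] = 2.34 mol L⁻¹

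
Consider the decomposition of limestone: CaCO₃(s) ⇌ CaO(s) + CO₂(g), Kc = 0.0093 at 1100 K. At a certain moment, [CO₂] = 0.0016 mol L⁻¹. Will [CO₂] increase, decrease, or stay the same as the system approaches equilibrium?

(CaCO₃, CaO are pure solids — omitted from Qc.)
Qc = [CO₂] = 0.0016
Qc = 0.0016 < Kc = 0.0093: net forward reaction.
CO₂ is a product, so it increases.

increase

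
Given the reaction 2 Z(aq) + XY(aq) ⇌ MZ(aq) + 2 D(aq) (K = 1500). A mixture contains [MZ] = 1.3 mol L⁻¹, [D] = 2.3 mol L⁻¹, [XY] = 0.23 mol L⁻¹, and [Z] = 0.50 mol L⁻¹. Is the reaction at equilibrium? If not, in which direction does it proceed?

Q = [MZ]·[D]² / ([Z]²·[XY]) = (1.3)·(2.3)² / ((0.50)²·(0.23)) = 120
Q = 120 < K = 1500, so the forward reaction proceeds.

in the forward direction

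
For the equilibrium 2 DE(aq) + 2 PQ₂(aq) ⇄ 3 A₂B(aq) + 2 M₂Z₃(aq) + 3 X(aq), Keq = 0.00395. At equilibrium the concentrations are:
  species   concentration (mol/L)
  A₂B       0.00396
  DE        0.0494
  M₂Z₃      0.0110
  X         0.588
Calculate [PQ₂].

At equilibrium, Keq = [A₂B]³·[M₂Z₃]²·[X]³ / ([DE]²·[PQ₂]²) = 0.00395.
(0.00396)³·(0.0110)²·(0.588)³ / ((0.0494)²·([PQ₂])²) = 0.00395
[PQ₂]² = 1.58e-7 ⇒ [PQ₂] = 3.98e-4 mol/L

[PQ₂] = 3.98e-4 mol/L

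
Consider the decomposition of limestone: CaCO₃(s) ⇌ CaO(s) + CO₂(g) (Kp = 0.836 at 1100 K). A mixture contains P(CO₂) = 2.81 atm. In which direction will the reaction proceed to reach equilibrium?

(CaCO₃, CaO are pure solids — omitted from Qp.)
Qp = P(CO₂) = 2.81
Qp = 2.81 > Kp = 0.836, so the reverse reaction proceeds.

toward reactants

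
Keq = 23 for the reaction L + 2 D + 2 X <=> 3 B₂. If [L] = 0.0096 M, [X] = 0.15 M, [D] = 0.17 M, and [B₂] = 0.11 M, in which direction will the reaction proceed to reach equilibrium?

toward reactants

Q = [B₂]³ / ([L]·[D]²·[X]²) = (0.11)³ / ((0.0096)·(0.17)²·(0.15)²) = 210
Q = 210 > Keq = 23, so the reverse reaction proceeds.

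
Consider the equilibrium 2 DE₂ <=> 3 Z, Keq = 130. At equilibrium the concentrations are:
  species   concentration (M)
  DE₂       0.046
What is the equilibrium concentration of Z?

At equilibrium, Keq = [Z]³ / [DE₂]² = 130.
([Z])³ / (0.046)² = 130
[Z]³ = 0.275 ⇒ [Z] = 0.65 M

[Z] = 0.65 M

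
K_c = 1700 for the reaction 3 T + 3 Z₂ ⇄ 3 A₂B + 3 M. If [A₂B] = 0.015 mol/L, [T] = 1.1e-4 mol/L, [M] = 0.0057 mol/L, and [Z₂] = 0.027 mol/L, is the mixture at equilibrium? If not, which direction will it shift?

no; Q > K, reaction proceeds in reverse

Q_c = [A₂B]³·[M]³ / ([T]³·[Z₂]³) = (0.015)³·(0.0057)³ / ((1.1e-4)³·(0.027)³) = 24000
Q_c = 24000 > K_c = 1700: net reverse reaction.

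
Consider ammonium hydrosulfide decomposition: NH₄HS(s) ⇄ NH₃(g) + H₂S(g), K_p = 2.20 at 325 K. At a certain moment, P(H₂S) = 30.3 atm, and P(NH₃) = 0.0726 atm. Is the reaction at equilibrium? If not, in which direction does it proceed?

(NH₄HS is a pure solid — omitted from Q_p.)
Q_p = P(NH₃)·P(H₂S) = (0.0726)·(30.3) = 2.20
Q_p = 2.20 = K_p, so the system is already at equilibrium.

neither direction; the system is at equilibrium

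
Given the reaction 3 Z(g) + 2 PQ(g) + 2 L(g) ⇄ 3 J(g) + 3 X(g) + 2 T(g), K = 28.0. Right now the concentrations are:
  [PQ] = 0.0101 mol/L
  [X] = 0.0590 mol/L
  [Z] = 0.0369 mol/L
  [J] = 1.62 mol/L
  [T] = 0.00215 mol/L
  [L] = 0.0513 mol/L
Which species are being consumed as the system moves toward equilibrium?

Q = [J]³·[X]³·[T]² / ([Z]³·[PQ]²·[L]²) = (1.62)³·(0.0590)³·(0.00215)² / ((0.0369)³·(0.0101)²·(0.0513)²) = 299
Q = 299 > K = 28.0: net reverse reaction.

J, X, T (products)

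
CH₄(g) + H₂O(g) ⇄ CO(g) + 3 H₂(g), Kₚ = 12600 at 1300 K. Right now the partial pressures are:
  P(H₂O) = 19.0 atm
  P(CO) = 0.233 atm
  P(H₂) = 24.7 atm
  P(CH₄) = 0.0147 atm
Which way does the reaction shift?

no net change (already at equilibrium)

Qₚ = P(CO)·P(H₂)³ / (P(CH₄)·P(H₂O)) = (0.233)·(24.7)³ / ((0.0147)·(19.0)) = 12600
Qₚ = 12600 = Kₚ, so the system is already at equilibrium.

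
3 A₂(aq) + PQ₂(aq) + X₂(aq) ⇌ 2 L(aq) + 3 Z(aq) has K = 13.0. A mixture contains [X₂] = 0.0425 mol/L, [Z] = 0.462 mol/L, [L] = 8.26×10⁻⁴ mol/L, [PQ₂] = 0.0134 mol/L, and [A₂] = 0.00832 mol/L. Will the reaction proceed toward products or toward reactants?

in the reverse direction

Q = [L]²·[Z]³ / ([A₂]³·[PQ₂]·[X₂]) = (8.26×10⁻⁴)²·(0.462)³ / ((0.00832)³·(0.0134)·(0.0425)) = 205
Q = 205 > K = 13.0, so the reverse reaction proceeds.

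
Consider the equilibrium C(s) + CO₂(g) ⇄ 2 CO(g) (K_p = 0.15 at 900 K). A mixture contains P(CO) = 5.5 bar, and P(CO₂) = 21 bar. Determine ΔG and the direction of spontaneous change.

(C is a pure solid — omitted from Q_p.)
Q_p = P(CO)² / P(CO₂) = (5.5)² / (21) = 1.44
ΔG = RT ln(Q_p/K_p) = (8.314 J mol⁻¹ K⁻¹)(900 K) × ln(1.44/0.15)
   = (7.483 kJ/mol)(2.262) = 16.9 kJ/mol
ΔG > 0, so the forward reaction is non-spontaneous (proceeds in reverse).

ΔG = 16.9 kJ/mol; the forward reaction is non-spontaneous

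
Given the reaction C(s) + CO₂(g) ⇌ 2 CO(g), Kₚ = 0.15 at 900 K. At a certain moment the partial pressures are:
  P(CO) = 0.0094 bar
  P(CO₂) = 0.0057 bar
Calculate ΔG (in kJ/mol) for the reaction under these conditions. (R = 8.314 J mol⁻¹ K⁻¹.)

ΔG = -17.0 kJ/mol

(C is a pure solid — omitted from Qₚ.)
Qₚ = P(CO)² / P(CO₂) = (0.0094)² / (0.0057) = 0.0155
ΔG = RT ln(Qₚ/Kₚ) = (8.314 J mol⁻¹ K⁻¹)(900 K) × ln(0.0155/0.15)
   = (7.483 kJ/mol)(-2.270) = -17.0 kJ/mol
ΔG < 0, so the forward reaction is spontaneous (proceeds forward).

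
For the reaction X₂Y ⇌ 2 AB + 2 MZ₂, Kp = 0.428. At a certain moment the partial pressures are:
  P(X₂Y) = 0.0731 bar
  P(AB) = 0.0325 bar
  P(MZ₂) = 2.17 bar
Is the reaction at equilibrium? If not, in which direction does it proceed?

Qp = P(AB)²·P(MZ₂)² / P(X₂Y) = (0.0325)²·(2.17)² / (0.0731) = 0.0680
Qp = 0.0680 < Kp = 0.428, so the forward reaction proceeds.

toward products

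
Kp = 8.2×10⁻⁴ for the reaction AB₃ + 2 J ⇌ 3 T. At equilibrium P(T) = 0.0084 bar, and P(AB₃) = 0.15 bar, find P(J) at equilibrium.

At equilibrium, Kp = P(T)³ / (P(AB₃)·P(J)²) = 8.2×10⁻⁴.
(0.0084)³ / ((0.15)·(P(J))²) = 8.2×10⁻⁴
P(J)² = 0.00482 ⇒ P(J) = 0.069 bar

P(J) = 0.069 bar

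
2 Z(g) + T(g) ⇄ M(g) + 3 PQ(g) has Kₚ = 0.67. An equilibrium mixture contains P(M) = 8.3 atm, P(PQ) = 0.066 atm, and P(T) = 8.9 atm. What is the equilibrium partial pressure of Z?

At equilibrium, Kₚ = P(M)·P(PQ)³ / (P(Z)²·P(T)) = 0.67.
(8.3)·(0.066)³ / ((P(Z))²·(8.9)) = 0.67
P(Z)² = 4.00e-4 ⇒ P(Z) = 0.020 atm

P(Z) = 0.020 atm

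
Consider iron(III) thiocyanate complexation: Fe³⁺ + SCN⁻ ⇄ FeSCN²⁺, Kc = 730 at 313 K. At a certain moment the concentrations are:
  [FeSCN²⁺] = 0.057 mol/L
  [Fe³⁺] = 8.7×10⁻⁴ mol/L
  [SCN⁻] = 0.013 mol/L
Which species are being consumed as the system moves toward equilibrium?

Qc = [FeSCN²⁺] / ([Fe³⁺]·[SCN⁻]) = (0.057) / ((8.7×10⁻⁴)·(0.013)) = 5000
Qc = 5000 > Kc = 730: net reverse reaction.

FeSCN²⁺ (products)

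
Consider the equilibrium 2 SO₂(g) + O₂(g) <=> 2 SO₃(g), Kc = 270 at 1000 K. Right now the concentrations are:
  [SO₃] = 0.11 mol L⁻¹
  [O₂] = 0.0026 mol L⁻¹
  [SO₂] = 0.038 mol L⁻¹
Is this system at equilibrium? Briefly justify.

Qc = [SO₃]² / ([SO₂]²·[O₂]) = (0.11)² / ((0.038)²·(0.0026)) = 3200
Qc = 3200 > Kc = 270: net reverse reaction.

no; Q > K, reaction proceeds in reverse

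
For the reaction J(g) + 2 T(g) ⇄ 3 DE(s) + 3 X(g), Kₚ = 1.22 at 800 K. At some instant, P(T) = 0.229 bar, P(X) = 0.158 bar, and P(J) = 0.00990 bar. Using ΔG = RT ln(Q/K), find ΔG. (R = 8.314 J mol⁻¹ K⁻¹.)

(DE is a pure solid — omitted from Qₚ.)
Qₚ = P(X)³ / (P(J)·P(T)²) = (0.158)³ / ((0.00990)·(0.229)²) = 7.60
ΔG = RT ln(Qₚ/Kₚ) = (8.314 J mol⁻¹ K⁻¹)(800 K) × ln(7.60/1.22)
   = (6.651 kJ/mol)(1.829) = 12.2 kJ/mol
ΔG > 0, so the forward reaction is non-spontaneous (proceeds in reverse).

ΔG = 12.2 kJ/mol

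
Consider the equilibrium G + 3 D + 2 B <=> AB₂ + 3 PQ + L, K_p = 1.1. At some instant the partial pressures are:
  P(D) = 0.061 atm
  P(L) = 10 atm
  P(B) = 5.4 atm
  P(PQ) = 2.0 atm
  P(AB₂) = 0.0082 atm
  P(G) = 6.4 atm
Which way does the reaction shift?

Q_p = P(AB₂)·P(PQ)³·P(L) / (P(G)·P(D)³·P(B)²) = (0.0082)·(2.0)³·(10) / ((6.4)·(0.061)³·(5.4)²) = 15
Q_p = 15 > K_p = 1.1, so the reverse reaction proceeds.

to the left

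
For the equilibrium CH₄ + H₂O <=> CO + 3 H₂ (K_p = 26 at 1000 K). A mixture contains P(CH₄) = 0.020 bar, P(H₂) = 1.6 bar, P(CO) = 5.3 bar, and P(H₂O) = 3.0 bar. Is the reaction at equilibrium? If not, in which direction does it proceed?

Q_p = P(CO)·P(H₂)³ / (P(CH₄)·P(H₂O)) = (5.3)·(1.6)³ / ((0.020)·(3.0)) = 360
Q_p = 360 > K_p = 26, so the reverse reaction proceeds.

to the left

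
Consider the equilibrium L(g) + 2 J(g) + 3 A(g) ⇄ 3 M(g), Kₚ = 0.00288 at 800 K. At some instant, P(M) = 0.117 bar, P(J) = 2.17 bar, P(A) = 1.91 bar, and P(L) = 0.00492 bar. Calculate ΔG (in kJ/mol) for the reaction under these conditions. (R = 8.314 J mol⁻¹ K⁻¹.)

Qₚ = P(M)³ / (P(L)·P(J)²·P(A)³) = (0.117)³ / ((0.00492)·(2.17)²·(1.91)³) = 0.00992
ΔG = RT ln(Qₚ/Kₚ) = (8.314 J mol⁻¹ K⁻¹)(800 K) × ln(0.00992/0.00288)
   = (6.651 kJ/mol)(1.237) = 8.23 kJ/mol
ΔG > 0, so the forward reaction is non-spontaneous (proceeds in reverse).

ΔG = 8.23 kJ/mol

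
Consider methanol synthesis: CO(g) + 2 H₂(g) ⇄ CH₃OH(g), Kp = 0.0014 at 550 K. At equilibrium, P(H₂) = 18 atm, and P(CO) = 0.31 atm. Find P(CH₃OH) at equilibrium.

P(CH₃OH) = 0.14 atm

At equilibrium, Kp = P(CH₃OH) / (P(CO)·P(H₂)²) = 0.0014.
(P(CH₃OH)) / ((0.31)·(18)²) = 0.0014
P(CH₃OH) = 0.141 = 0.14 atm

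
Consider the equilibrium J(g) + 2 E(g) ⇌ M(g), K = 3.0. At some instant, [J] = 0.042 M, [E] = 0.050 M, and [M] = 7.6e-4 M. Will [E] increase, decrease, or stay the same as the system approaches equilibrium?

Q = [M] / ([J]·[E]²) = (7.6e-4) / ((0.042)·(0.050)²) = 7.2
Q = 7.2 > K = 3.0: net reverse reaction.
E is a reactant, so it increases.

increase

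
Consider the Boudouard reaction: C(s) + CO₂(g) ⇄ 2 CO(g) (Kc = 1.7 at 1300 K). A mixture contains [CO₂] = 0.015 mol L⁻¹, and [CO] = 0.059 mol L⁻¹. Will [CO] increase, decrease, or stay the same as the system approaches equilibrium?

increase

(C is a pure solid — omitted from Qc.)
Qc = [CO]² / [CO₂] = (0.059)² / (0.015) = 0.23
Qc = 0.23 < Kc = 1.7: net forward reaction.
CO is a product, so it increases.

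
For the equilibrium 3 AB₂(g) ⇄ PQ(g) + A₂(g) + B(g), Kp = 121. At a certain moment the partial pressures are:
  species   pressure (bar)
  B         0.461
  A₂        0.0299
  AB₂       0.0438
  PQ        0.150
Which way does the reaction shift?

toward products

Qp = P(PQ)·P(A₂)·P(B) / P(AB₂)³ = (0.150)·(0.0299)·(0.461) / (0.0438)³ = 24.6
Qp = 24.6 < Kp = 121, so the forward reaction proceeds.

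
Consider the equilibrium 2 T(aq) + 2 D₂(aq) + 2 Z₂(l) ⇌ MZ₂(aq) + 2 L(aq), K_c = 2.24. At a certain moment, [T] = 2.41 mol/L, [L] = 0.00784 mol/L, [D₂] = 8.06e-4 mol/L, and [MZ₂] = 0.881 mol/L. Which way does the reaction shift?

toward reactants

(Z₂ is a pure liquid — omitted from Q_c.)
Q_c = [MZ₂]·[L]² / ([T]²·[D₂]²) = (0.881)·(0.00784)² / ((2.41)²·(8.06e-4)²) = 14.4
Q_c = 14.4 > K_c = 2.24, so the reverse reaction proceeds.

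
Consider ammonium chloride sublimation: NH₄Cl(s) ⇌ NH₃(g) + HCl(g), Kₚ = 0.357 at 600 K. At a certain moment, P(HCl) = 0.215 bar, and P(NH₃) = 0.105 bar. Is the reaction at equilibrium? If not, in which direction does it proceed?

(NH₄Cl is a pure solid — omitted from Qₚ.)
Qₚ = P(NH₃)·P(HCl) = (0.105)·(0.215) = 0.0226
Qₚ = 0.0226 < Kₚ = 0.357, so the forward reaction proceeds.

toward products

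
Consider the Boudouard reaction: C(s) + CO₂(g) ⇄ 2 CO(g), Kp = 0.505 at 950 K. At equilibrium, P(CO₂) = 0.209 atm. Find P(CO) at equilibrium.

(C is a pure solid — omitted from Kp.)
At equilibrium, Kp = P(CO)² / P(CO₂) = 0.505.
(P(CO))² / (0.209) = 0.505
P(CO)² = 0.106 ⇒ P(CO) = 0.325 atm

P(CO) = 0.325 atm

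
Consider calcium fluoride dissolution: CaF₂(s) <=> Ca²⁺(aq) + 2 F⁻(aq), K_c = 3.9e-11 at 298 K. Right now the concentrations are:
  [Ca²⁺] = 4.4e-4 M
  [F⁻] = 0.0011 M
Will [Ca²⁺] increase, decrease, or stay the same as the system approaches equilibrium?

decrease

(CaF₂ is a pure solid — omitted from Q_c.)
Q_c = [Ca²⁺]·[F⁻]² = (4.4e-4)·(0.0011)² = 5.3e-10
Q_c = 5.3e-10 > K_c = 3.9e-11: net reverse reaction.
Ca²⁺ is a product, so it decreases.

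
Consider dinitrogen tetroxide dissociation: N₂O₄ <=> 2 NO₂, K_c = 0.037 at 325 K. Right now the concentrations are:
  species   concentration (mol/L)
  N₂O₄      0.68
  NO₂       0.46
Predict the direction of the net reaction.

reverse (toward reactants)

Q_c = [NO₂]² / [N₂O₄] = (0.46)² / (0.68) = 0.31
Q_c = 0.31 > K_c = 0.037, so the reverse reaction proceeds.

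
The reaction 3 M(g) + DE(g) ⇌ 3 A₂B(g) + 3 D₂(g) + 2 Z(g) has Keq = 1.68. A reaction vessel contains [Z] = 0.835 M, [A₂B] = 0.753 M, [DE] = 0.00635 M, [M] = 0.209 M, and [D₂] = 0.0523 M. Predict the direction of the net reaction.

forward (toward products)

Q = [A₂B]³·[D₂]³·[Z]² / ([M]³·[DE]) = (0.753)³·(0.0523)³·(0.835)² / ((0.209)³·(0.00635)) = 0.735
Q = 0.735 < Keq = 1.68, so the forward reaction proceeds.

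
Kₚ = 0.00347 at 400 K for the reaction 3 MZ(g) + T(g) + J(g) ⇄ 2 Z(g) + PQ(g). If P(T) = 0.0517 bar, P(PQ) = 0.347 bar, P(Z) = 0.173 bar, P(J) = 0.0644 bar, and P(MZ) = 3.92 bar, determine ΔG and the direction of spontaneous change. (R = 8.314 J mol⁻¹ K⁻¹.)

Qₚ = P(Z)²·P(PQ) / (P(MZ)³·P(T)·P(J)) = (0.173)²·(0.347) / ((3.92)³·(0.0517)·(0.0644)) = 0.0518
ΔG = RT ln(Qₚ/Kₚ) = (8.314 J mol⁻¹ K⁻¹)(400 K) × ln(0.0518/0.00347)
   = (3.326 kJ/mol)(2.703) = 8.99 kJ/mol
ΔG > 0, so the forward reaction is non-spontaneous (proceeds in reverse).

ΔG = 8.99 kJ/mol; the forward reaction is non-spontaneous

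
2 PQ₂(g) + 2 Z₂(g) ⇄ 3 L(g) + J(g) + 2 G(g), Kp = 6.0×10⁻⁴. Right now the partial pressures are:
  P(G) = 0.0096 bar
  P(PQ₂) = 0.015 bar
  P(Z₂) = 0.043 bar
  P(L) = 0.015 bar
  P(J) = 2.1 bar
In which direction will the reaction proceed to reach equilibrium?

toward reactants

Qp = P(L)³·P(J)·P(G)² / (P(PQ₂)²·P(Z₂)²) = (0.015)³·(2.1)·(0.0096)² / ((0.015)²·(0.043)²) = 0.0016
Qp = 0.0016 > Kp = 6.0×10⁻⁴, so the reverse reaction proceeds.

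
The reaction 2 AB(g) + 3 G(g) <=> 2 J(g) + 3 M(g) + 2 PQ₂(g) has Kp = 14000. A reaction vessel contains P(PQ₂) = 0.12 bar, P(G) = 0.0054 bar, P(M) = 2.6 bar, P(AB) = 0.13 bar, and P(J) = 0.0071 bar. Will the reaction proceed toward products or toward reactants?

forward (toward products)

Qp = P(J)²·P(M)³·P(PQ₂)² / (P(AB)²·P(G)³) = (0.0071)²·(2.6)³·(0.12)² / ((0.13)²·(0.0054)³) = 4800
Qp = 4800 < Kp = 14000, so the forward reaction proceeds.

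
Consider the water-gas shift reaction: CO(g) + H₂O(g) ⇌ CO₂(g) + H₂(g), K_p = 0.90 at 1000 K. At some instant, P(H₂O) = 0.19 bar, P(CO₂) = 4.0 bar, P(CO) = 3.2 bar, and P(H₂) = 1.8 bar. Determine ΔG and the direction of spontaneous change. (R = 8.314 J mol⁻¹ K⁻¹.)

Q_p = P(CO₂)·P(H₂) / (P(CO)·P(H₂O)) = (4.0)·(1.8) / ((3.2)·(0.19)) = 11.8
ΔG = RT ln(Q_p/K_p) = (8.314 J mol⁻¹ K⁻¹)(1000 K) × ln(11.8/0.90)
   = (8.314 kJ/mol)(2.573) = 21.4 kJ/mol
ΔG > 0, so the forward reaction is non-spontaneous (proceeds in reverse).

ΔG = 21.4 kJ/mol; the forward reaction is non-spontaneous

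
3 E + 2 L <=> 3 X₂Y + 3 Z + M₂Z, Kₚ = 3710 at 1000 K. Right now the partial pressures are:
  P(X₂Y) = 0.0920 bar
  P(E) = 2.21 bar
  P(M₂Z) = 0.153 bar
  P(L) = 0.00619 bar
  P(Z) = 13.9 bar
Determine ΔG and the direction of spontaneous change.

Qₚ = P(X₂Y)³·P(Z)³·P(M₂Z) / (P(E)³·P(L)²) = (0.0920)³·(13.9)³·(0.153) / ((2.21)³·(0.00619)²) = 774
ΔG = RT ln(Qₚ/Kₚ) = (8.314 J mol⁻¹ K⁻¹)(1000 K) × ln(774/3710)
   = (8.314 kJ/mol)(-1.567) = -13.0 kJ/mol
ΔG < 0, so the forward reaction is spontaneous (proceeds forward).

ΔG = -13.0 kJ/mol; the forward reaction is spontaneous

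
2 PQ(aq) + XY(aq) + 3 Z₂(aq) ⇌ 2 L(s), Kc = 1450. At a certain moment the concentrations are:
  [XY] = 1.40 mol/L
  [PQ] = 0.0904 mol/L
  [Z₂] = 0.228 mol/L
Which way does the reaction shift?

(L is a pure solid — omitted from Qc.)
Qc = 1 / ([PQ]²·[XY]·[Z₂]³) = 1 / ((0.0904)²·(1.40)·(0.228)³) = 7370
Qc = 7370 > Kc = 1450, so the reverse reaction proceeds.

toward reactants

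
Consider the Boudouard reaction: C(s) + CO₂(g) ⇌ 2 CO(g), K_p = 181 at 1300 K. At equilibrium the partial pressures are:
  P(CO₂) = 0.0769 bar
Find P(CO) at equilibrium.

P(CO) = 3.73 bar

(C is a pure solid — omitted from K_p.)
At equilibrium, K_p = P(CO)² / P(CO₂) = 181.
(P(CO))² / (0.0769) = 181
P(CO)² = 13.9 ⇒ P(CO) = 3.73 bar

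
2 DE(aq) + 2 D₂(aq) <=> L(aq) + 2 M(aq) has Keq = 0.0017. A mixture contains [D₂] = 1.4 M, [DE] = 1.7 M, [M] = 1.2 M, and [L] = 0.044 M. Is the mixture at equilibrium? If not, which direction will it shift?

Q = [L]·[M]² / ([DE]²·[D₂]²) = (0.044)·(1.2)² / ((1.7)²·(1.4)²) = 0.011
Q = 0.011 > Keq = 0.0017: net reverse reaction.

no; Q > K, reaction proceeds in reverse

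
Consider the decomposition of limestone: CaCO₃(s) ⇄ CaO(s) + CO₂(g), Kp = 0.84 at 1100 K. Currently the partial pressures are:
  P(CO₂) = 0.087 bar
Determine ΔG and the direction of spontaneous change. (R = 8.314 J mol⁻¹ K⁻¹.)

ΔG = -20.7 kJ/mol; the forward reaction is spontaneous

(CaCO₃, CaO are pure solids — omitted from Qp.)
Qp = P(CO₂) = 0.0870
ΔG = RT ln(Qp/Kp) = (8.314 J mol⁻¹ K⁻¹)(1100 K) × ln(0.0870/0.84)
   = (9.145 kJ/mol)(-2.267) = -20.7 kJ/mol
ΔG < 0, so the forward reaction is spontaneous (proceeds forward).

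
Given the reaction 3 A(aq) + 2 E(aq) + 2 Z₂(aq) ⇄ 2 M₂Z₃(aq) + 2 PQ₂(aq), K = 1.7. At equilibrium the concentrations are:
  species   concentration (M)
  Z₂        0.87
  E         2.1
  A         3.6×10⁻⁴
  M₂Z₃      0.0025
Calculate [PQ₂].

At equilibrium, K = [M₂Z₃]²·[PQ₂]² / ([A]³·[E]²·[Z₂]²) = 1.7.
(0.0025)²·([PQ₂])² / ((3.6×10⁻⁴)³·(2.1)²·(0.87)²) = 1.7
[PQ₂]² = 4.24×10⁻⁵ ⇒ [PQ₂] = 0.0065 M

[PQ₂] = 0.0065 M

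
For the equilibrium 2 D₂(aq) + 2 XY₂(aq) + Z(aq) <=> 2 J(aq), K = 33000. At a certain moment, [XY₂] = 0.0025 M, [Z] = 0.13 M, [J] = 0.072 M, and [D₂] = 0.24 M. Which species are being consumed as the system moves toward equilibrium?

J (products)

Q = [J]² / ([D₂]²·[XY₂]²·[Z]) = (0.072)² / ((0.24)²·(0.0025)²·(0.13)) = 1.1×10⁵
Q = 1.1×10⁵ > K = 33000: net reverse reaction.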